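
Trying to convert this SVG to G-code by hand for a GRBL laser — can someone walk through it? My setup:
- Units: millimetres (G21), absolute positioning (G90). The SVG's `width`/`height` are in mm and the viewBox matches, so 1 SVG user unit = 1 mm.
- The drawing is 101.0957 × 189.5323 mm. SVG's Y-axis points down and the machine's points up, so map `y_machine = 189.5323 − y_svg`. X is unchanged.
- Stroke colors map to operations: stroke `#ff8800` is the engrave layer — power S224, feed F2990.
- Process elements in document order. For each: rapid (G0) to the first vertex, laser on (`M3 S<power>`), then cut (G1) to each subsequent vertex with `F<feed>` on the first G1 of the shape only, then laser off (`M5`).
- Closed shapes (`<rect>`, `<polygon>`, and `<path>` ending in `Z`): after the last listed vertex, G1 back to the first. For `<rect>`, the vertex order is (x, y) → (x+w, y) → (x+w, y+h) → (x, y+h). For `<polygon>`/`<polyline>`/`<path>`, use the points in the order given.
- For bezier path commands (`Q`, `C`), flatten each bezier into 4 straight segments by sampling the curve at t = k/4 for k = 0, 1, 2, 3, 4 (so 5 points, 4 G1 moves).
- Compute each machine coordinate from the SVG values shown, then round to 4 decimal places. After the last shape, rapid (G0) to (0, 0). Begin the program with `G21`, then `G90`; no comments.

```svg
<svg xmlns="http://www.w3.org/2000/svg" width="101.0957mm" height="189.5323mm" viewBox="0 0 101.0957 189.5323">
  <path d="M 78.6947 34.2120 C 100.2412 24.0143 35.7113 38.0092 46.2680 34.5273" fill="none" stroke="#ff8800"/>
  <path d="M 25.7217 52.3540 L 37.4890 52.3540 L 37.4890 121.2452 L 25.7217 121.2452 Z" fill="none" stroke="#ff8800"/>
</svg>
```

viewBox `0 0 101.0957 189.5323` with mm width/height → 1 unit = 1 mm. Flip: y_m = 189.5323 − y_svg.

**Shape 1** — `<path>` cubic bezier, stroke `#ff8800` → engrave (S224, F2990). Control points (SVG): P0=(78.6947,34.2120), P1=(100.2412,24.0143), P2=(35.7113,38.0092), P3=(46.2680,34.5273); sampled at t=k/4. Machine vertices: (78.6947,155.3203) → (81.2334,159.0835) → (66.6025,157.6811) → (49.9110,155.0194) → (46.2680,155.0050). Open path.

**Shape 2** — `<path>` rectangle, stroke `#ff8800` → engrave (S224, F2990). Machine vertices: (25.7217,137.1783) → (37.4890,137.1783) → (37.4890,68.2871) → (25.7217,68.2871) → (25.7217,137.1783). Closed: final G1 returns to the first vertex.

G21
G90
G0 X78.6947 Y155.3203
M3 S224
G1 X81.2334 Y159.0835 F2990
G1 X66.6025 Y157.6811
G1 X49.9110 Y155.0194
G1 X46.2680 Y155.0050
M5
G0 X25.7217 Y137.1783
M3 S224
G1 X37.4890 Y137.1783 F2990
G1 X37.4890 Y68.2871
G1 X25.7217 Y68.2871
G1 X25.7217 Y137.1783
M5
G0 X0.0000 Y0.0000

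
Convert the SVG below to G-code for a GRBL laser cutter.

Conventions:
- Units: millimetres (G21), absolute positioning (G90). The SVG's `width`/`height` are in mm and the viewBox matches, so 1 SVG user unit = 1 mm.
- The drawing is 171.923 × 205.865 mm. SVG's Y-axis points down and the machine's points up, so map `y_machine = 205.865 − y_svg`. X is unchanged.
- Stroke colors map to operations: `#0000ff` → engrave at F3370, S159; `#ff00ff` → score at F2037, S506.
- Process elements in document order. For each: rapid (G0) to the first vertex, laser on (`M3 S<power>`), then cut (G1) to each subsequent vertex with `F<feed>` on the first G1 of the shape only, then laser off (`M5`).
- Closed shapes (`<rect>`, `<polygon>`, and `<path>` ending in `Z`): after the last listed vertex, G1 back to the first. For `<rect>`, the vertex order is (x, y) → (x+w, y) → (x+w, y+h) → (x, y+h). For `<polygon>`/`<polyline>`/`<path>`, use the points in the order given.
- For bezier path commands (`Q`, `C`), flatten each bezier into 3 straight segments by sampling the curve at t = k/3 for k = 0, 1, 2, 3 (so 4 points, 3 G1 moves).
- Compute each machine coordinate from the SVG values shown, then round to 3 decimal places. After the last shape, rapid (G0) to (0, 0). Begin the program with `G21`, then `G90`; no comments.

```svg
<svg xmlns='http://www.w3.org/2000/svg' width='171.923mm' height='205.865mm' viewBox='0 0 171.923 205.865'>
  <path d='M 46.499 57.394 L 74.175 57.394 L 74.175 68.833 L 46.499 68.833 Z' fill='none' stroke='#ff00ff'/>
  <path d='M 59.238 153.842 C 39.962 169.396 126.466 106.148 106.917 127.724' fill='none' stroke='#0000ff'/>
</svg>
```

G21
G90
G0 X46.499 Y148.471
M3 S506
G1 X74.175 Y148.471 F2037
G1 X74.175 Y137.032
G1 X46.499 Y137.032
G1 X46.499 Y148.471
M5
G0 X59.238 Y52.023
M3 S159
G1 X67.376 Y56.676 F3370
G1 X98.961 Y77.503
G1 X106.917 Y78.141
M5
G0 X0.000 Y0.000

Since the viewBox matches the mm dimensions, user units are millimetres directly. The only transform is the Y-flip y_m = 205.865 − y_svg.

Shape 1 is a rectangle drawn with `<path>`. Its stroke #ff00ff means score at S506, F2037. After flipping Y the toolpath is (46.499,148.471) → (74.175,148.471) → (74.175,137.032) → (46.499,137.032) → (46.499,148.471), returning to the start.

Shape 2 is a cubic bezier drawn with `<path>`. Its stroke #0000ff means engrave at S159, F3370. After flipping Y the toolpath is (59.238,52.023) → (67.376,56.676) → (98.961,77.503) → (106.917,78.141).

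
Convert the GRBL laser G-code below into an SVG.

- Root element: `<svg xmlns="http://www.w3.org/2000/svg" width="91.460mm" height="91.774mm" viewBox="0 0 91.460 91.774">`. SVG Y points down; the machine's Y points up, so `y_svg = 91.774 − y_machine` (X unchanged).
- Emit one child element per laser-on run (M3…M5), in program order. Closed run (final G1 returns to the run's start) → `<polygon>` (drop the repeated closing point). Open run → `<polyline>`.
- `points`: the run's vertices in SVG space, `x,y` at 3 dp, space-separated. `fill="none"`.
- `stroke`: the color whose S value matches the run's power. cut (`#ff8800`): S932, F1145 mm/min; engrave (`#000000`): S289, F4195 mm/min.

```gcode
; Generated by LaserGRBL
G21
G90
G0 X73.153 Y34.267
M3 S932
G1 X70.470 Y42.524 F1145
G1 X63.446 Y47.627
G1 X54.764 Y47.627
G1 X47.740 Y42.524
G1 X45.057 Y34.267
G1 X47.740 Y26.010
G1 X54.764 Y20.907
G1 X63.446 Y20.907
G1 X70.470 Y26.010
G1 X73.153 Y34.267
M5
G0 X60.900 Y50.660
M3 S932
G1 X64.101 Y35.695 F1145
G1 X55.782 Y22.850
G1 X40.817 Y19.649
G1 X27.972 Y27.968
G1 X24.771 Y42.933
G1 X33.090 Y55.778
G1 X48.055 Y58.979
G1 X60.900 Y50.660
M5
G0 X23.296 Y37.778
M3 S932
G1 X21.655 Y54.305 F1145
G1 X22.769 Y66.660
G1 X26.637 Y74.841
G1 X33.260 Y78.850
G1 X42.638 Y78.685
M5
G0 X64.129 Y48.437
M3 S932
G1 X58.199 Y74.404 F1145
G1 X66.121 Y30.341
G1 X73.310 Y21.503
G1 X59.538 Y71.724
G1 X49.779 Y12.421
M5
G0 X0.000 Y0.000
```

Machine Y-up, SVG Y-down with viewBox height 91.774, so y_svg = 91.774 − y_machine; X carries over. Every run uses S932, so all elements get stroke `#ff8800` (cut).

Run 1: The run returns to its start, so emit a `<polygon>` with points (Y-flipped): 73.153,57.507 70.470,49.250 63.446,44.147 54.764,44.147 47.740,49.250 45.057,57.507 47.740,65.764 54.764,70.867 63.446,70.867 70.470,65.764.

Run 2: The run returns to its start, so emit a `<polygon>` with points (Y-flipped): 60.900,41.114 64.101,56.079 55.782,68.924 40.817,72.125 27.972,63.806 24.771,48.841 33.090,35.996 48.055,32.795.

Run 3: The run is open, so emit a `<polyline>` with points (Y-flipped): 23.296,53.996 21.655,37.469 22.769,25.114 26.637,16.933 33.260,12.924 42.638,13.089.

Run 4: The run is open, so emit a `<polyline>` with points (Y-flipped): 64.129,43.337 58.199,17.370 66.121,61.433 73.310,70.271 59.538,20.050 49.779,79.353.

<svg xmlns="http://www.w3.org/2000/svg" width="91.460mm" height="91.774mm" viewBox="0 0 91.460 91.774">
  <polygon points="73.153,57.507 70.470,49.250 63.446,44.147 54.764,44.147 47.740,49.250 45.057,57.507 47.740,65.764 54.764,70.867 63.446,70.867 70.470,65.764" fill="none" stroke="#ff8800"/>
  <polygon points="60.900,41.114 64.101,56.079 55.782,68.924 40.817,72.125 27.972,63.806 24.771,48.841 33.090,35.996 48.055,32.795" fill="none" stroke="#ff8800"/>
  <polyline points="23.296,53.996 21.655,37.469 22.769,25.114 26.637,16.933 33.260,12.924 42.638,13.089" fill="none" stroke="#ff8800"/>
  <polyline points="64.129,43.337 58.199,17.370 66.121,61.433 73.310,70.271 59.538,20.050 49.779,79.353" fill="none" stroke="#ff8800"/>
</svg>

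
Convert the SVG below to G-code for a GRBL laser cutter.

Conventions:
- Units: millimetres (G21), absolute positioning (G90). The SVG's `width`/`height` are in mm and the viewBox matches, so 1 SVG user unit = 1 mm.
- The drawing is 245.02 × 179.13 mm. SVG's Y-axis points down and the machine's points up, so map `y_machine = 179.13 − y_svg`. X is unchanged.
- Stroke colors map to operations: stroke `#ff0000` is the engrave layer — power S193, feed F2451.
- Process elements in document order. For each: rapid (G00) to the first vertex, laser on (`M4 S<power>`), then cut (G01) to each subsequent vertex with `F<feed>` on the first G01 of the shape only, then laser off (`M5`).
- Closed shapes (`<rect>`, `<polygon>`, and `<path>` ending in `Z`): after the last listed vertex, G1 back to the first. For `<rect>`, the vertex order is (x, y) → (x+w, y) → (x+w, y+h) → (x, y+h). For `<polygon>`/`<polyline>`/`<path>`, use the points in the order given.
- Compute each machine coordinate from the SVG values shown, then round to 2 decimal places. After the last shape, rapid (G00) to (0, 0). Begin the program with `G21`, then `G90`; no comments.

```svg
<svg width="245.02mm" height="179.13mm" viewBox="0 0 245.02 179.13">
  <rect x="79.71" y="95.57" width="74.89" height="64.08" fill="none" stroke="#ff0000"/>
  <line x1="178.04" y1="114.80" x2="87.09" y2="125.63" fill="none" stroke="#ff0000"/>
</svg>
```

viewBox `0 0 245.02 179.13` with mm width/height → 1 unit = 1 mm. Flip: y_m = 179.13 − y_svg.

**Shape 1** — `<rect>` rectangle, stroke `#ff0000` → engrave (S193, F2451). Machine vertices: (79.71,83.56) → (154.60,83.56) → (154.60,19.48) → (79.71,19.48) → (79.71,83.56). Closed: final G1 returns to the first vertex.

**Shape 2** — `<line>` line segment, stroke `#ff0000` → engrave (S193, F2451). Machine vertices: (178.04,64.33) → (87.09,53.50). Open path.

G21
G90
G00 X79.71 Y83.56
M4 S193
G01 X154.60 Y83.56 F2451
G01 X154.60 Y19.48
G01 X79.71 Y19.48
G01 X79.71 Y83.56
M5
G00 X178.04 Y64.33
M4 S193
G01 X87.09 Y53.50 F2451
M5
G00 X0.00 Y0.00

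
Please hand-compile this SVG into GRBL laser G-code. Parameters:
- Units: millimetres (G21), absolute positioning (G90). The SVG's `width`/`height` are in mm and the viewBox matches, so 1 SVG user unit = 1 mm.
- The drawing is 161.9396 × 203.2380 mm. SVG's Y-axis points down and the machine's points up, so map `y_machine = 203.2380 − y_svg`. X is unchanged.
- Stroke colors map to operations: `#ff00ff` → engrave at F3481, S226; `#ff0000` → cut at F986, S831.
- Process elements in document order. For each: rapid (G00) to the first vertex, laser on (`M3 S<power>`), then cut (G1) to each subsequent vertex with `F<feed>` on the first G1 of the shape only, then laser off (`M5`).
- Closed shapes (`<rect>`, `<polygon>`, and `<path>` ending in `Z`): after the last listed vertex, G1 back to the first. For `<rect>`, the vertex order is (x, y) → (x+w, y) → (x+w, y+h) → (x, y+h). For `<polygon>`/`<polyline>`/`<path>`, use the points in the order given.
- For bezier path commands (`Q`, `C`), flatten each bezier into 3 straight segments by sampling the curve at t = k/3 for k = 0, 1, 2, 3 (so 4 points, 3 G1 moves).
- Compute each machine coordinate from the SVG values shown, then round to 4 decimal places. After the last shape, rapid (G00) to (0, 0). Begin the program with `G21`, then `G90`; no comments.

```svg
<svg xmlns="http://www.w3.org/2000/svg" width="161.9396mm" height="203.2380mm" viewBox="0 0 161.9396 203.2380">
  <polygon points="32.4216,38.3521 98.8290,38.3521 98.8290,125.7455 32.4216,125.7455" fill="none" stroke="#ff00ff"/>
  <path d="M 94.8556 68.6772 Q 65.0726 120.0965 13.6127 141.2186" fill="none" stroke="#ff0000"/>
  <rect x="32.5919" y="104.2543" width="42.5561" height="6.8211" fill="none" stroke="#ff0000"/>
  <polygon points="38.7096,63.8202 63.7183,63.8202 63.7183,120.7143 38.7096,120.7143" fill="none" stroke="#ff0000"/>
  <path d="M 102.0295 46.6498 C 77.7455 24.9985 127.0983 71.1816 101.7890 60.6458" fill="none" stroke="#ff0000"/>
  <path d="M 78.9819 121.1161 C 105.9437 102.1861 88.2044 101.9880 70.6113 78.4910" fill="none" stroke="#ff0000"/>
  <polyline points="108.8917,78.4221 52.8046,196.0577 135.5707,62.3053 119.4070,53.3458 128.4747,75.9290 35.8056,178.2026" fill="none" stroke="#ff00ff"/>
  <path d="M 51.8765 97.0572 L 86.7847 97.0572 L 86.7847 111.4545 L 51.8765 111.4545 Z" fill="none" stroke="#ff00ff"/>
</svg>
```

G21
G90
G00 X32.4216 Y164.8859
M3 S226
G1 X98.8290 Y164.8859 F3481
G1 X98.8290 Y77.4925
G1 X32.4216 Y77.4925
G1 X32.4216 Y164.8859
M5
G00 X94.8556 Y134.5608
M3 S831
G1 X72.5917 Y103.6476 F986
G1 X45.5108 Y79.4672
G1 X13.6127 Y62.0194
M5
G00 X32.5919 Y98.9837
M3 S831
G1 X75.1480 Y98.9837 F986
G1 X75.1480 Y92.1626
G1 X32.5919 Y92.1626
G1 X32.5919 Y98.9837
M5
G00 X38.7096 Y139.4178
M3 S831
G1 X63.7183 Y139.4178 F986
G1 X63.7183 Y82.5237
G1 X38.7096 Y82.5237
G1 X38.7096 Y139.4178
M5
G00 X102.0295 Y156.5882
M3 S831
G1 X96.7985 Y160.2411 F986
G1 X107.7035 Y146.3496
G1 X101.7890 Y142.5922
M5
G00 X78.9819 Y82.1219
M3 S831
G1 X92.7043 Y96.3646 F986
G1 X86.5921 Y107.4596
G1 X70.6113 Y124.7470
M5
G00 X108.8917 Y124.8159
M3 S226
G1 X52.8046 Y7.1803 F3481
G1 X135.5707 Y140.9327
G1 X119.4070 Y149.8922
G1 X128.4747 Y127.3090
G1 X35.8056 Y25.0354
M5
G00 X51.8765 Y106.1808
M3 S226
G1 X86.7847 Y106.1808 F3481
G1 X86.7847 Y91.7835
G1 X51.8765 Y91.7835
G1 X51.8765 Y106.1808
M5
G00 X0.0000 Y0.0000

1 u = 1 mm; y_m = 203.2380 − y.

[1] `<polygon>` rectangle, #ff00ff→engrave S226 F3481: (32.4216,164.8859) → (98.8290,164.8859) → (98.8290,77.4925) → (32.4216,77.4925) → (32.4216,164.8859) (closed)

[2] `<path>` quadratic bezier, #ff0000→cut S831 F986: (94.8556,134.5608) → (72.5917,103.6476) → (45.5108,79.4672) → (13.6127,62.0194)

[3] `<rect>` rectangle, #ff0000→cut S831 F986: (32.5919,98.9837) → (75.1480,98.9837) → (75.1480,92.1626) → (32.5919,92.1626) → (32.5919,98.9837) (closed)

[4] `<polygon>` rectangle, #ff0000→cut S831 F986: (38.7096,139.4178) → (63.7183,139.4178) → (63.7183,82.5237) → (38.7096,82.5237) → (38.7096,139.4178) (closed)

[5] `<path>` cubic bezier, #ff0000→cut S831 F986: (102.0295,156.5882) → (96.7985,160.2411) → (107.7035,146.3496) → (101.7890,142.5922)

[6] `<path>` cubic bezier, #ff0000→cut S831 F986: (78.9819,82.1219) → (92.7043,96.3646) → (86.5921,107.4596) → (70.6113,124.7470)

[7] `<polyline>` open polyline, #ff00ff→engrave S226 F3481: (108.8917,124.8159) → (52.8046,7.1803) → (135.5707,140.9327) → (119.4070,149.8922) → (128.4747,127.3090) → (35.8056,25.0354)

[8] `<path>` rectangle, #ff00ff→engrave S226 F3481: (51.8765,106.1808) → (86.7847,106.1808) → (86.7847,91.7835) → (51.8765,91.7835) → (51.8765,106.1808) (closed)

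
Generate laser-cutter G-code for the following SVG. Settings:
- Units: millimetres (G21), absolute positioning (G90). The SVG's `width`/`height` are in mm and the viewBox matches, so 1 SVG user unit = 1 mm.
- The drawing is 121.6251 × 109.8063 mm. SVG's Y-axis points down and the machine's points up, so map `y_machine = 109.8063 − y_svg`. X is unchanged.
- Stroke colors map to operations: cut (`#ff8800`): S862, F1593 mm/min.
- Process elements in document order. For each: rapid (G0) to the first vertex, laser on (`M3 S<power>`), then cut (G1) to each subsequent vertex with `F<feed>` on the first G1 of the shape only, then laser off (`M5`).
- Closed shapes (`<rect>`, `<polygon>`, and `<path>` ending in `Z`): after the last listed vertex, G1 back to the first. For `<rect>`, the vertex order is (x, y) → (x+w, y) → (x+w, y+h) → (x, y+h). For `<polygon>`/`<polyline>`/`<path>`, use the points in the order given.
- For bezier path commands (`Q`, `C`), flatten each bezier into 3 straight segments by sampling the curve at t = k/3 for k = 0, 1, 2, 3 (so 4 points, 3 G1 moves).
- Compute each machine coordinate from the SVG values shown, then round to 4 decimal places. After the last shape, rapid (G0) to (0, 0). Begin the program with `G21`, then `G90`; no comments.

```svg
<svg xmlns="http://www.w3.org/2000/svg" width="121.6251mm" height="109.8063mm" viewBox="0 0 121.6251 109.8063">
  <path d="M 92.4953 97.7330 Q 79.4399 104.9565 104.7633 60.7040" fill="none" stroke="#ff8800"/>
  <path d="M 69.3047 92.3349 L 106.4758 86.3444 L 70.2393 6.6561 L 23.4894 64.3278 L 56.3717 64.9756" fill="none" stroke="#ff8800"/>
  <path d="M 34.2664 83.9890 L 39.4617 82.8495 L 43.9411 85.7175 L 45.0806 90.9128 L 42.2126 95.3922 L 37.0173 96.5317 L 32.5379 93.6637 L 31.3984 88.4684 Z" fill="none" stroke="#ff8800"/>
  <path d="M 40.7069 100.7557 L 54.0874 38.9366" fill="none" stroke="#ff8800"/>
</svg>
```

G21
G90
G0 X92.4953 Y12.0733
M3 S862
G1 X88.0560 Y12.9772 F1593
G1 X92.1453 Y25.3202
G1 X104.7633 Y49.1023
M5
G0 X69.3047 Y17.4714
M3 S862
G1 X106.4758 Y23.4619 F1593
G1 X70.2393 Y103.1502
G1 X23.4894 Y45.4785
G1 X56.3717 Y44.8307
M5
G0 X34.2664 Y25.8173
M3 S862
G1 X39.4617 Y26.9568 F1593
G1 X43.9411 Y24.0888
G1 X45.0806 Y18.8935
G1 X42.2126 Y14.4141
G1 X37.0173 Y13.2746
G1 X32.5379 Y16.1426
G1 X31.3984 Y21.3379
G1 X34.2664 Y25.8173
M5
G0 X40.7069 Y9.0506
M3 S862
G1 X54.0874 Y70.8697 F1593
M5
G0 X0.0000 Y0.0000

Since the viewBox matches the mm dimensions, user units are millimetres directly. The only transform is the Y-flip y_m = 109.8063 − y_svg.

Shape 1 is a quadratic bezier drawn with `<path>`. Its stroke #ff8800 means cut at S862, F1593. After flipping Y the toolpath is (92.4953,12.0733) → (88.0560,12.9772) → (92.1453,25.3202) → (104.7633,49.1023).

Shape 2 is a open polyline drawn with `<path>`. Its stroke #ff8800 means cut at S862, F1593. After flipping Y the toolpath is (69.3047,17.4714) → (106.4758,23.4619) → (70.2393,103.1502) → (23.4894,45.4785) → (56.3717,44.8307).

Shape 3 is a regular polygon drawn with `<path>`. Its stroke #ff8800 means cut at S862, F1593. After flipping Y the toolpath is (34.2664,25.8173) → (39.4617,26.9568) → (43.9411,24.0888) → (45.0806,18.8935) → (42.2126,14.4141) → (37.0173,13.2746) → (32.5379,16.1426) → (31.3984,21.3379) → (34.2664,25.8173), returning to the start.

Shape 4 is a line segment drawn with `<path>`. Its stroke #ff8800 means cut at S862, F1593. After flipping Y the toolpath is (40.7069,9.0506) → (54.0874,70.8697).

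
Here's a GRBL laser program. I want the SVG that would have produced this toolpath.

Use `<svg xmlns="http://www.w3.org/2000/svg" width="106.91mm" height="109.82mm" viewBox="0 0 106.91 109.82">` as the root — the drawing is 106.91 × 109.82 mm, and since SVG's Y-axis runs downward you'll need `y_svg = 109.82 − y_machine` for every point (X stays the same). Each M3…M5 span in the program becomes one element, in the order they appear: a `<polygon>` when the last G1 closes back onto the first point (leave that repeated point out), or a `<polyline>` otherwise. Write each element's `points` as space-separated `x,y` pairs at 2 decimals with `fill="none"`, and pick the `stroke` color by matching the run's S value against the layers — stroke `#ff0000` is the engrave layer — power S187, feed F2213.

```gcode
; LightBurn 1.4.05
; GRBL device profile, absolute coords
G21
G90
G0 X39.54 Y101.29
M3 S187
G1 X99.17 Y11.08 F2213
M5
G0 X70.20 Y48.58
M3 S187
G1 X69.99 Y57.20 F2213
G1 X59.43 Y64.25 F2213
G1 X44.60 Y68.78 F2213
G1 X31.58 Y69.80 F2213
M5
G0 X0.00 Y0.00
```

<svg xmlns="http://www.w3.org/2000/svg" width="106.91mm" height="109.82mm" viewBox="0 0 106.91 109.82">
  <polyline points="39.54,8.53 99.17,98.74" fill="none" stroke="#ff0000"/>
  <polyline points="70.20,61.24 69.99,52.62 59.43,45.57 44.60,41.04 31.58,40.02" fill="none" stroke="#ff0000"/>
</svg>

Each laser-on run becomes one SVG element. Flip Y back into SVG space with y_svg = 109.82 − y_machine. Every run uses S187, so all elements get stroke `#ff0000` (engrave).

Run 1: The run is open, so emit a `<polyline>` with points (Y-flipped): 39.54,8.53 99.17,98.74.

Run 2: The run is open, so emit a `<polyline>` with points (Y-flipped): 70.20,61.24 69.99,52.62 59.43,45.57 44.60,41.04 31.58,40.02.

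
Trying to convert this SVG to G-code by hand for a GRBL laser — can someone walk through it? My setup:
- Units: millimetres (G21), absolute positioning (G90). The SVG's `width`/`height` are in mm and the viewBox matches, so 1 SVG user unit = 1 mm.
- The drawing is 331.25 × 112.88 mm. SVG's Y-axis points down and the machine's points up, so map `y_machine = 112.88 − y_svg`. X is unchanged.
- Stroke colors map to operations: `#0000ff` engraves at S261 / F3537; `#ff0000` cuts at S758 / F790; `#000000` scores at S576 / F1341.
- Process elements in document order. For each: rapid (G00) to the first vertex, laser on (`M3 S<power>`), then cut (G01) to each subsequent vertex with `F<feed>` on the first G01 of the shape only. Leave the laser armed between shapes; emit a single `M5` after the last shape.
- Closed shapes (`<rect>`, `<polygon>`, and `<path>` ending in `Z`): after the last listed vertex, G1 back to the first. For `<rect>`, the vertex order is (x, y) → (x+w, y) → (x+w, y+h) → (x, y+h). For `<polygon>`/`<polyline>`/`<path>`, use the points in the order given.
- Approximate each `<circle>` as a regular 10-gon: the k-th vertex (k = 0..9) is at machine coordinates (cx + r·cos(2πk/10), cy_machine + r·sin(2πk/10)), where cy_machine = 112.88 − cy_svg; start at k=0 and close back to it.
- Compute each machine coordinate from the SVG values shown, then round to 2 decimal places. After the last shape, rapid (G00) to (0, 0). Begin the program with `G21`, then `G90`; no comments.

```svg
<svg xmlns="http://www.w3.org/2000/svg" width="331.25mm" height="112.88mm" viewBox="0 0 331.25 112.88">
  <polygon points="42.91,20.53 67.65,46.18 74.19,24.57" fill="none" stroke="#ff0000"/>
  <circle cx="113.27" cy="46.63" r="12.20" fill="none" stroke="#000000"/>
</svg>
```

G21
G90
G00 X42.91 Y92.35
M3 S758
G01 X67.65 Y66.70 F790
G01 X74.19 Y88.31
G01 X42.91 Y92.35
G00 X125.47 Y66.25
M3 S576
G01 X123.14 Y73.42 F1341
G01 X117.04 Y77.85
G01 X109.50 Y77.85
G01 X103.40 Y73.42
G01 X101.07 Y66.25
G01 X103.40 Y59.08
G01 X109.50 Y54.65
G01 X117.04 Y54.65
G01 X123.14 Y59.08
G01 X125.47 Y66.25
M5
G00 X0.00 Y0.00

1 u = 1 mm; y_m = 112.88 − y.

[1] `<polygon>` closed polygon, #ff0000→cut S758 F790: (42.91,92.35) → (67.65,66.70) → (74.19,88.31) → (42.91,92.35) (closed)

[2] `<circle>` circle, #000000→score S576 F1341: (125.47,66.25) → (123.14,73.42) → (117.04,77.85) → (109.50,77.85) → (103.40,73.42) → (101.07,66.25) → (103.40,59.08) → (109.50,54.65) → (117.04,54.65) → (123.14,59.08) → (125.47,66.25) (closed)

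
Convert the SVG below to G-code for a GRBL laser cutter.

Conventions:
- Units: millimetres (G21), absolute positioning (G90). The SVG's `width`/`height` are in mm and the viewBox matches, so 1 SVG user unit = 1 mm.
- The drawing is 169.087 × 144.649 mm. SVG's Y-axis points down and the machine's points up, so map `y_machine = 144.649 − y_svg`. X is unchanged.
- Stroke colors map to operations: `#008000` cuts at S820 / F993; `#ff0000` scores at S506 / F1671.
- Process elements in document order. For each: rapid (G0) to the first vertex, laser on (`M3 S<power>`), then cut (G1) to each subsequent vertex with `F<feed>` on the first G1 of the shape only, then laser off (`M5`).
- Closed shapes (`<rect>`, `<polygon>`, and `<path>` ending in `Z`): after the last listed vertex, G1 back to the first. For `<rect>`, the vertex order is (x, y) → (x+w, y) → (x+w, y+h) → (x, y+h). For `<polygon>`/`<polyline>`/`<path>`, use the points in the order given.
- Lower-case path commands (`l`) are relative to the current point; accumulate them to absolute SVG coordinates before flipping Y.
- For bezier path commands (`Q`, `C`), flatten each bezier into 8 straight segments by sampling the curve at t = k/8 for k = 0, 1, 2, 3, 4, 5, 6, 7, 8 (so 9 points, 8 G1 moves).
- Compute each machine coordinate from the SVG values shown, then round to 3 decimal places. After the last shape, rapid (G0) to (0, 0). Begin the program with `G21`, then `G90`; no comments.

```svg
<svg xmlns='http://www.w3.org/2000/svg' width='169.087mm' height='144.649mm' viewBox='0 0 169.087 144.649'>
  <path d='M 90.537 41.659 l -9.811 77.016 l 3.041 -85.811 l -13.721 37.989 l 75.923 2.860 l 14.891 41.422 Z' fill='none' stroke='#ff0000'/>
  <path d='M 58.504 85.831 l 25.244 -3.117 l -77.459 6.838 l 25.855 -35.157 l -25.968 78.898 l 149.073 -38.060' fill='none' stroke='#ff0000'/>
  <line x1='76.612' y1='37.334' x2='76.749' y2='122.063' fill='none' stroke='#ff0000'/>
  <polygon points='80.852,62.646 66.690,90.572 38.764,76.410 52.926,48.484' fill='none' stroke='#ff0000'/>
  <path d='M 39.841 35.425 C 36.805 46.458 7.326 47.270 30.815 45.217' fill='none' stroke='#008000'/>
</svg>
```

viewBox `0 0 169.087 144.649` with mm width/height → 1 unit = 1 mm. Flip: y_m = 144.649 − y_svg.

**Shape 1** — `<path>` closed polygon, stroke `#ff0000` → score (S506, F1671). Machine vertices: (90.537,102.990) → (80.726,25.974) → (83.767,111.785) → (70.046,73.796) → (145.969,70.936) → (160.860,29.514) → (90.537,102.990). Closed: final G1 returns to the first vertex.

**Shape 2** — `<path>` open polyline, stroke `#ff0000` → score (S506, F1671). Machine vertices: (58.504,58.818) → (83.748,61.935) → (6.289,55.097) → (32.144,90.254) → (6.176,11.356) → (155.249,49.416). Open path.

**Shape 3** — `<line>` line segment, stroke `#ff0000` → score (S506, F1671). Machine vertices: (76.612,107.315) → (76.749,22.586). Open path.

**Shape 4** — `<polygon>` regular polygon, stroke `#ff0000` → score (S506, F1671). Machine vertices: (80.852,82.003) → (66.690,54.077) → (38.764,68.239) → (52.926,96.165) → (80.852,82.003). Closed: final G1 returns to the first vertex.

**Shape 5** — `<path>` cubic bezier, stroke `#008000` → cut (S820, F993). Control points (SVG): P0=(39.841,35.425), P1=(36.805,46.458), P2=(7.326,47.270), P3=(30.815,45.217); sampled at t=k/8. Machine vertices: (39.841,109.224) → (37.618,105.551) → (33.847,102.751) → (29.458,100.736) → (25.381,99.421) → (22.548,98.719) → (21.889,98.544) → (24.334,98.811) → (30.815,99.432). Open path.

G21
G90
G0 X90.537 Y102.990
M3 S506
G1 X80.726 Y25.974 F1671
G1 X83.767 Y111.785
G1 X70.046 Y73.796
G1 X145.969 Y70.936
G1 X160.860 Y29.514
G1 X90.537 Y102.990
M5
G0 X58.504 Y58.818
M3 S506
G1 X83.748 Y61.935 F1671
G1 X6.289 Y55.097
G1 X32.144 Y90.254
G1 X6.176 Y11.356
G1 X155.249 Y49.416
M5
G0 X76.612 Y107.315
M3 S506
G1 X76.749 Y22.586 F1671
M5
G0 X80.852 Y82.003
M3 S506
G1 X66.690 Y54.077 F1671
G1 X38.764 Y68.239
G1 X52.926 Y96.165
G1 X80.852 Y82.003
M5
G0 X39.841 Y109.224
M3 S820
G1 X37.618 Y105.551 F993
G1 X33.847 Y102.751
G1 X29.458 Y100.736
G1 X25.381 Y99.421
G1 X22.548 Y98.719
G1 X21.889 Y98.544
G1 X24.334 Y98.811
G1 X30.815 Y99.432
M5
G0 X0.000 Y0.000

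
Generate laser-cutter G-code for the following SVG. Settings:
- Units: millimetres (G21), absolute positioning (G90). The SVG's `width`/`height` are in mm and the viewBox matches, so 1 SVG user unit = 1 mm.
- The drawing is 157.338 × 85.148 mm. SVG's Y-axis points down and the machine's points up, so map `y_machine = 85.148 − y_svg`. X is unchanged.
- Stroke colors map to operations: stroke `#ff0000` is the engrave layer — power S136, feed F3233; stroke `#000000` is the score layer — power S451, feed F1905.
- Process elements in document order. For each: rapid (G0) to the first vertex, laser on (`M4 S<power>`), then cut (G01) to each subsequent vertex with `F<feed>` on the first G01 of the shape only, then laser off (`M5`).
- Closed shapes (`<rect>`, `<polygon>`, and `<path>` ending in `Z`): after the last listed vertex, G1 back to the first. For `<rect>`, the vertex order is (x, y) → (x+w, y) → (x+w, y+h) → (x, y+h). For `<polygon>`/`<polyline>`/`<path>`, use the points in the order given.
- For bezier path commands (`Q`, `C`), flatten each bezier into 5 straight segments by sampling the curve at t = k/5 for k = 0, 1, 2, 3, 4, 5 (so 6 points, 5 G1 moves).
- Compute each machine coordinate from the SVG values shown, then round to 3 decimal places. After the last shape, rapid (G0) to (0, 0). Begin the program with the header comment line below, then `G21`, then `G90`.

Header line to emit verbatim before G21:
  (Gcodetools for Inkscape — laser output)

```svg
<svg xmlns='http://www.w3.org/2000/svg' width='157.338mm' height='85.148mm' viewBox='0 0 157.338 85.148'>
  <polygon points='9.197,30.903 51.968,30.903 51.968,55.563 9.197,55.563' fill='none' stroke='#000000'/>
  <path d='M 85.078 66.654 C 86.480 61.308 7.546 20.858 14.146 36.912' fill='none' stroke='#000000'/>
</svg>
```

1 u = 1 mm; y_m = 85.148 − y.

[1] `<polygon>` rectangle, #000000→score S451 F1905: (9.197,54.245) → (51.968,54.245) → (51.968,29.585) → (9.197,29.585) → (9.197,54.245) (closed)

[2] `<path>` cubic bezier, #000000→score S451 F1905: (85.078,18.494) → (77.606,25.181) → (58.815,35.896) → (36.667,46.242) → (19.123,51.821) → (14.146,48.236)

(Gcodetools for Inkscape — laser output)
G21
G90
G0 X9.197 Y54.245
M4 S451
G01 X51.968 Y54.245 F1905
G01 X51.968 Y29.585
G01 X9.197 Y29.585
G01 X9.197 Y54.245
M5
G0 X85.078 Y18.494
M4 S451
G01 X77.606 Y25.181 F1905
G01 X58.815 Y35.896
G01 X36.667 Y46.242
G01 X19.123 Y51.821
G01 X14.146 Y48.236
M5
G0 X0.000 Y0.000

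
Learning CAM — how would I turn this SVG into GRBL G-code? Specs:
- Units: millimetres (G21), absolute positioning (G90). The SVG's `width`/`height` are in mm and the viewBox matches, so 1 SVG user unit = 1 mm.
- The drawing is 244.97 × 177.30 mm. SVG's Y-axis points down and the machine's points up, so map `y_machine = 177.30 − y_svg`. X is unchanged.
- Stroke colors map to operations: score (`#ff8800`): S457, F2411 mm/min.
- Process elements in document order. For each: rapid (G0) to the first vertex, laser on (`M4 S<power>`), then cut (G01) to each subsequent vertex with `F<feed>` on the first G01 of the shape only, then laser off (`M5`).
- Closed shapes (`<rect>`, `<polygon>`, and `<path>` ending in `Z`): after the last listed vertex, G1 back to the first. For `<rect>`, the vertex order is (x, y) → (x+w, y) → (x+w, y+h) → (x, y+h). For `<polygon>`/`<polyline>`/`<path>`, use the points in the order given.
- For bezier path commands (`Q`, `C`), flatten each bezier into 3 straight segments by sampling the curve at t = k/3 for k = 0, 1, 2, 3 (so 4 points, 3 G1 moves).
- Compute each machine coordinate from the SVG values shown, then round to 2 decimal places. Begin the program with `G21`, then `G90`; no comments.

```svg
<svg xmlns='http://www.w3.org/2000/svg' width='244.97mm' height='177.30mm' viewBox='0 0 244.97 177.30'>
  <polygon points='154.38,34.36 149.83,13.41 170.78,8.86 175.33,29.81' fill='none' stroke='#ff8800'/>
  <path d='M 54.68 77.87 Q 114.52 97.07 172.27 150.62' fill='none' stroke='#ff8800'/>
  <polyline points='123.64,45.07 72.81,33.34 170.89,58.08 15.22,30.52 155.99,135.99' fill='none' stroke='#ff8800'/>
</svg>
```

viewBox `0 0 244.97 177.30` with mm width/height → 1 unit = 1 mm. Flip: y_m = 177.30 − y_svg.

**Shape 1** — `<polygon>` regular polygon, stroke `#ff8800` → score (S457, F2411). Machine vertices: (154.38,142.94) → (149.83,163.89) → (170.78,168.44) → (175.33,147.49) → (154.38,142.94). Closed: final G1 returns to the first vertex.

**Shape 2** — `<path>` quadratic bezier, stroke `#ff8800` → score (S457, F2411). Control points (SVG): P0=(54.68,77.87), P1=(114.52,97.07), P2=(172.27,150.62); sampled at t=k/3. Machine vertices: (54.68,99.43) → (94.34,82.81) → (133.54,58.56) → (172.27,26.68). Open path.

**Shape 3** — `<polyline>` open polyline, stroke `#ff8800` → score (S457, F2411). Machine vertices: (123.64,132.23) → (72.81,143.96) → (170.89,119.22) → (15.22,146.78) → (155.99,41.31). Open path.

G21
G90
G0 X154.38 Y142.94
M4 S457
G01 X149.83 Y163.89 F2411
G01 X170.78 Y168.44
G01 X175.33 Y147.49
G01 X154.38 Y142.94
M5
G0 X54.68 Y99.43
M4 S457
G01 X94.34 Y82.81 F2411
G01 X133.54 Y58.56
G01 X172.27 Y26.68
M5
G0 X123.64 Y132.23
M4 S457
G01 X72.81 Y143.96 F2411
G01 X170.89 Y119.22
G01 X15.22 Y146.78
G01 X155.99 Y41.31
M5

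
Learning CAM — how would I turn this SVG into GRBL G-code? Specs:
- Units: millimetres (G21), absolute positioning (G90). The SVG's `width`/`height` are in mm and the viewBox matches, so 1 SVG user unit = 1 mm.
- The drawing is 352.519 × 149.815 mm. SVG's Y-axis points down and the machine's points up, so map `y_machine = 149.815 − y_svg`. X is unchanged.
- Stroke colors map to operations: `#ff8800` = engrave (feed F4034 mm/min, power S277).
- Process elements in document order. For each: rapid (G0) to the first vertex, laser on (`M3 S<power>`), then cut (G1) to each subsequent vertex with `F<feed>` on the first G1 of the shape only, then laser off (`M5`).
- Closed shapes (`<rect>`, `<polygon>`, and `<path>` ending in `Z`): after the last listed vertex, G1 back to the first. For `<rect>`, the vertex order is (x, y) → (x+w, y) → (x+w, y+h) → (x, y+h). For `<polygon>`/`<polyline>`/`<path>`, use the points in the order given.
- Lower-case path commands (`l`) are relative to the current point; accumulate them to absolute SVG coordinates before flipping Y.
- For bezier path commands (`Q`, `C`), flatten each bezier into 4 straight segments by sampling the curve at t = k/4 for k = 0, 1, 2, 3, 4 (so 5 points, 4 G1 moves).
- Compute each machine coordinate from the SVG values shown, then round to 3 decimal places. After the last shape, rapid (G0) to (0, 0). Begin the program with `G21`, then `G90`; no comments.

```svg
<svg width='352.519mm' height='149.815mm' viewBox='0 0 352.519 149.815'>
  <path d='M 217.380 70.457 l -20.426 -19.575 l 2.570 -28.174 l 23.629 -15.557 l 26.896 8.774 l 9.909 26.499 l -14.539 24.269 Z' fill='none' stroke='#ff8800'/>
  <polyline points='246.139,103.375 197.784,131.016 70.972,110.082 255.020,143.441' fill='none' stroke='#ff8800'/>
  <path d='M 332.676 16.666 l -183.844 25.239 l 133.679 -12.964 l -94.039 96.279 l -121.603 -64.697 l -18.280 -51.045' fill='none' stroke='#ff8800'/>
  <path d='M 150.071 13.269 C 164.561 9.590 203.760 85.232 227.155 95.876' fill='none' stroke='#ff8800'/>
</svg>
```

G21
G90
G0 X217.380 Y79.358
M3 S277
G1 X196.954 Y98.933 F4034
G1 X199.524 Y127.107
G1 X223.153 Y142.664
G1 X250.049 Y133.890
G1 X259.958 Y107.391
G1 X245.419 Y83.122
G1 X217.380 Y79.358
M5
G0 X246.139 Y46.440
M3 S277
G1 X197.784 Y18.799 F4034
G1 X70.972 Y39.733
G1 X255.020 Y6.374
M5
G0 X332.676 Y133.149
M3 S277
G1 X148.832 Y107.910 F4034
G1 X282.511 Y120.874
G1 X188.472 Y24.595
G1 X66.869 Y89.292
G1 X48.589 Y140.337
M5
G0 X150.071 Y136.546
M3 S277
G1 X164.938 Y126.688 F4034
G1 X185.274 Y100.614
G1 X207.279 Y71.854
G1 X227.155 Y53.939
M5
G0 X0.000 Y0.000

Since the viewBox matches the mm dimensions, user units are millimetres directly. The only transform is the Y-flip y_m = 149.815 − y_svg.

Shape 1 is a regular polygon drawn with `<path>`. Its stroke #ff8800 means engrave at S277, F4034. After flipping Y the toolpath is (217.380,79.358) → (196.954,98.933) → (199.524,127.107) → (223.153,142.664) → (250.049,133.890) → (259.958,107.391) → (245.419,83.122) → (217.380,79.358), returning to the start.

Shape 2 is a open polyline drawn with `<polyline>`. Its stroke #ff8800 means engrave at S277, F4034. After flipping Y the toolpath is (246.139,46.440) → (197.784,18.799) → (70.972,39.733) → (255.020,6.374).

Shape 3 is a open polyline drawn with `<path>`. Its stroke #ff8800 means engrave at S277, F4034. After flipping Y the toolpath is (332.676,133.149) → (148.832,107.910) → (282.511,120.874) → (188.472,24.595) → (66.869,89.292) → (48.589,140.337).

Shape 4 is a cubic bezier drawn with `<path>`. Its stroke #ff8800 means engrave at S277, F4034. After flipping Y the toolpath is (150.071,136.546) → (164.938,126.688) → (185.274,100.614) → (207.279,71.854) → (227.155,53.939).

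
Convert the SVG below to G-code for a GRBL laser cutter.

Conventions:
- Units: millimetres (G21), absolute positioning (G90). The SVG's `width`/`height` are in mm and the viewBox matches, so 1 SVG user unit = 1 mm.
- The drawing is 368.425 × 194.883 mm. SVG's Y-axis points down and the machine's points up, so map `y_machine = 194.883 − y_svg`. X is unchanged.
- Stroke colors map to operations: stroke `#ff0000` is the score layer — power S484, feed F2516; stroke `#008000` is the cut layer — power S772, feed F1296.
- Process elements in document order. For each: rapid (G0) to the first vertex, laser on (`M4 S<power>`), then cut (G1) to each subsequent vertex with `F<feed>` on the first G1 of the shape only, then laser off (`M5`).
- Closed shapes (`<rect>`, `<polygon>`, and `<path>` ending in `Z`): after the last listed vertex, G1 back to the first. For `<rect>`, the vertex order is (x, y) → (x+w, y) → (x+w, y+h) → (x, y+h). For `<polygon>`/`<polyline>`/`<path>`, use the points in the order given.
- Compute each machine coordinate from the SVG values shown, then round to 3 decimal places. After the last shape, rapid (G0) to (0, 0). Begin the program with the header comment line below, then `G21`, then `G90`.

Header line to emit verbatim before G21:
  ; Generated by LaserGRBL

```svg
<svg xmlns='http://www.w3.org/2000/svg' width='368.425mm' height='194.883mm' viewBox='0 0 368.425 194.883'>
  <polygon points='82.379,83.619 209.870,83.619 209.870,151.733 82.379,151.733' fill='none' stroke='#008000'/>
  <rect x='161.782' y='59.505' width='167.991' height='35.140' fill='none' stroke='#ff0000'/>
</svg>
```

; Generated by LaserGRBL
G21
G90
G0 X82.379 Y111.264
M4 S772
G1 X209.870 Y111.264 F1296
G1 X209.870 Y43.150
G1 X82.379 Y43.150
G1 X82.379 Y111.264
M5
G0 X161.782 Y135.378
M4 S484
G1 X329.773 Y135.378 F2516
G1 X329.773 Y100.238
G1 X161.782 Y100.238
G1 X161.782 Y135.378
M5
G0 X0.000 Y0.000

Since the viewBox matches the mm dimensions, user units are millimetres directly. The only transform is the Y-flip y_m = 194.883 − y_svg.

Shape 1 is a rectangle drawn with `<polygon>`. Its stroke #008000 means cut at S772, F1296. After flipping Y the toolpath is (82.379,111.264) → (209.870,111.264) → (209.870,43.150) → (82.379,43.150) → (82.379,111.264), returning to the start.

Shape 2 is a rectangle drawn with `<rect>`. Its stroke #ff0000 means score at S484, F2516. After flipping Y the toolpath is (161.782,135.378) → (329.773,135.378) → (329.773,100.238) → (161.782,100.238) → (161.782,135.378), returning to the start.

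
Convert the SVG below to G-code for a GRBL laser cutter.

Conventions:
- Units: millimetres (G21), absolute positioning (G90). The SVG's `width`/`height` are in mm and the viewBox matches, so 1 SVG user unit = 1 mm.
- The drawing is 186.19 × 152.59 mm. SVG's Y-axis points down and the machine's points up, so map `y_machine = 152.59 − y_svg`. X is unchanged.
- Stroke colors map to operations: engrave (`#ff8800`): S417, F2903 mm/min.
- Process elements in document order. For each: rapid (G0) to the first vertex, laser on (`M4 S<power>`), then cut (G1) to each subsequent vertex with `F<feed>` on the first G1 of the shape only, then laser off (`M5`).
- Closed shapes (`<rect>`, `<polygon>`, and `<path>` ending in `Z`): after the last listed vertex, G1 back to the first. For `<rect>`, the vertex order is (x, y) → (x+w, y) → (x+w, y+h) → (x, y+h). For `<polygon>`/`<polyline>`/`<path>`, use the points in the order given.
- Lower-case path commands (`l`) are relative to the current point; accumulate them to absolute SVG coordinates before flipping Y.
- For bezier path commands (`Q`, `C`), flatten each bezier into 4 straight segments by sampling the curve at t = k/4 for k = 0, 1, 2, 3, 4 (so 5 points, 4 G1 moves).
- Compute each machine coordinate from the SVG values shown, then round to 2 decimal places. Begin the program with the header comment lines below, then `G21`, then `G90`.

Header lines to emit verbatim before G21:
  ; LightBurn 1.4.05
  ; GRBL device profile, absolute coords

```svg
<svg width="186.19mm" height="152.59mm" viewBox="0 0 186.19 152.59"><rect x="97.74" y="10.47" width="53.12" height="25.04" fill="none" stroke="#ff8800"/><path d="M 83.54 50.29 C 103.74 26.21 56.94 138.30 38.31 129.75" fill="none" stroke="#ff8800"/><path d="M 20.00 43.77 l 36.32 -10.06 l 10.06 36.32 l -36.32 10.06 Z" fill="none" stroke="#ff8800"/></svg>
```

; LightBurn 1.4.05
; GRBL device profile, absolute coords
G21
G90
G0 X97.74 Y142.12
M4 S417
G1 X150.86 Y142.12 F2903
G1 X150.86 Y117.08
G1 X97.74 Y117.08
G1 X97.74 Y142.12
M5
G0 X83.54 Y102.30
M4 S417
G1 X87.61 Y98.84 F2903
G1 X75.49 Y68.39
G1 X56.08 Y35.03
G1 X38.31 Y22.84
M5
G0 X20.00 Y108.82
M4 S417
G1 X56.32 Y118.88 F2903
G1 X66.38 Y82.56
G1 X30.06 Y72.50
G1 X20.00 Y108.82
M5

Since the viewBox matches the mm dimensions, user units are millimetres directly. The only transform is the Y-flip y_m = 152.59 − y_svg.

Shape 1 is a rectangle drawn with `<rect>`. Its stroke #ff8800 means engrave at S417, F2903. After flipping Y the toolpath is (97.74,142.12) → (150.86,142.12) → (150.86,117.08) → (97.74,117.08) → (97.74,142.12), returning to the start.

Shape 2 is a cubic bezier drawn with `<path>`. Its stroke #ff8800 means engrave at S417, F2903. After flipping Y the toolpath is (83.54,102.30) → (87.61,98.84) → (75.49,68.39) → (56.08,35.03) → (38.31,22.84).

Shape 3 is a regular polygon drawn with `<path>`. Its stroke #ff8800 means engrave at S417, F2903. After flipping Y the toolpath is (20.00,108.82) → (56.32,118.88) → (66.38,82.56) → (30.06,72.50) → (20.00,108.82), returning to the start.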